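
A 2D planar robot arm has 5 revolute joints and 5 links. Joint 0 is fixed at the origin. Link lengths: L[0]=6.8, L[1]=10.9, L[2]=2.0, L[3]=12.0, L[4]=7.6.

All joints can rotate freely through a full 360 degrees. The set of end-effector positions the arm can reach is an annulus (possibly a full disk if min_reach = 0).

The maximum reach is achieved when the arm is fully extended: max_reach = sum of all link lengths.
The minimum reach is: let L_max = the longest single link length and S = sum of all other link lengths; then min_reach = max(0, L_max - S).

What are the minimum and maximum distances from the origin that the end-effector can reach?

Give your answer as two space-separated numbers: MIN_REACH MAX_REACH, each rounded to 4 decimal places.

Link lengths: [6.8, 10.9, 2.0, 12.0, 7.6]
max_reach = 6.8 + 10.9 + 2 + 12 + 7.6 = 39.3
L_max = max([6.8, 10.9, 2.0, 12.0, 7.6]) = 12
S (sum of others) = 39.3 - 12 = 27.3
min_reach = max(0, 12 - 27.3) = max(0, -15.3) = 0

Answer: 0.0000 39.3000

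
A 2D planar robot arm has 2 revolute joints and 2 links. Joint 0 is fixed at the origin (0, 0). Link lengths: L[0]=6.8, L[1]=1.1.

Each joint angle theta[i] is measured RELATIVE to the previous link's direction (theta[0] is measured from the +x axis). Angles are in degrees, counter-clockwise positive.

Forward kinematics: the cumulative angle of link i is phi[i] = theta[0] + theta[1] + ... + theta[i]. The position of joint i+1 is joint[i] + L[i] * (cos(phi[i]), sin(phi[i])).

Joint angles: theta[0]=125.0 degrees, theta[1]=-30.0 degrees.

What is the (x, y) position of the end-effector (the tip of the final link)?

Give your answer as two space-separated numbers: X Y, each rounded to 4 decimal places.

Answer: -3.9962 6.6660

Derivation:
joint[0] = (0.0000, 0.0000)  (base)
link 0: phi[0] = 125 = 125 deg
  cos(125 deg) = -0.5736, sin(125 deg) = 0.8192
  joint[1] = (0.0000, 0.0000) + 6.8 * (-0.5736, 0.8192) = (0.0000 + -3.9003, 0.0000 + 5.5702) = (-3.9003, 5.5702)
link 1: phi[1] = 125 + -30 = 95 deg
  cos(95 deg) = -0.0872, sin(95 deg) = 0.9962
  joint[2] = (-3.9003, 5.5702) + 1.1 * (-0.0872, 0.9962) = (-3.9003 + -0.0959, 5.5702 + 1.0958) = (-3.9962, 6.6660)
End effector: (-3.9962, 6.6660)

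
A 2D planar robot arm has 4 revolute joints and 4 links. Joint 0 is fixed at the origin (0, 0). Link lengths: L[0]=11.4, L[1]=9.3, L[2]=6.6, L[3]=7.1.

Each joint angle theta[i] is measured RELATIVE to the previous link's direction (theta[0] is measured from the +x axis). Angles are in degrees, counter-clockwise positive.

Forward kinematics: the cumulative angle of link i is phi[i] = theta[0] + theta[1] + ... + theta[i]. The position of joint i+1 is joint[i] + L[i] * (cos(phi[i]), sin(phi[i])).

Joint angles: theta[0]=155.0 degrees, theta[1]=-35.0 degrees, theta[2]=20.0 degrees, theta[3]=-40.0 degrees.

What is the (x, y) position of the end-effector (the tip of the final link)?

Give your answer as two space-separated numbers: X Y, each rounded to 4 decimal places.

Answer: -21.2707 24.1064

Derivation:
joint[0] = (0.0000, 0.0000)  (base)
link 0: phi[0] = 155 = 155 deg
  cos(155 deg) = -0.9063, sin(155 deg) = 0.4226
  joint[1] = (0.0000, 0.0000) + 11.4 * (-0.9063, 0.4226) = (0.0000 + -10.3319, 0.0000 + 4.8178) = (-10.3319, 4.8178)
link 1: phi[1] = 155 + -35 = 120 deg
  cos(120 deg) = -0.5000, sin(120 deg) = 0.8660
  joint[2] = (-10.3319, 4.8178) + 9.3 * (-0.5000, 0.8660) = (-10.3319 + -4.6500, 4.8178 + 8.0540) = (-14.9819, 12.8719)
link 2: phi[2] = 155 + -35 + 20 = 140 deg
  cos(140 deg) = -0.7660, sin(140 deg) = 0.6428
  joint[3] = (-14.9819, 12.8719) + 6.6 * (-0.7660, 0.6428) = (-14.9819 + -5.0559, 12.8719 + 4.2424) = (-20.0378, 17.1143)
link 3: phi[3] = 155 + -35 + 20 + -40 = 100 deg
  cos(100 deg) = -0.1736, sin(100 deg) = 0.9848
  joint[4] = (-20.0378, 17.1143) + 7.1 * (-0.1736, 0.9848) = (-20.0378 + -1.2329, 17.1143 + 6.9921) = (-21.2707, 24.1064)
End effector: (-21.2707, 24.1064)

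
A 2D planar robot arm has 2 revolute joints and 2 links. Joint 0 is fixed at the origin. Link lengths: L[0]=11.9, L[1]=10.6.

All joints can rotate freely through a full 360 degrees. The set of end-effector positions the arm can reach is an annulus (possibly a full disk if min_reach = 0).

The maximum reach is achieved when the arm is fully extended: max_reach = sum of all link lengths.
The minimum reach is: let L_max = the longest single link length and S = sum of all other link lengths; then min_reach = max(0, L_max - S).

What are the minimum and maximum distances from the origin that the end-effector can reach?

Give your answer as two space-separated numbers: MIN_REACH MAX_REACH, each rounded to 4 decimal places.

Link lengths: [11.9, 10.6]
max_reach = 11.9 + 10.6 = 22.5
L_max = max([11.9, 10.6]) = 11.9
S (sum of others) = 22.5 - 11.9 = 10.6
min_reach = max(0, 11.9 - 10.6) = max(0, 1.3) = 1.3

Answer: 1.3000 22.5000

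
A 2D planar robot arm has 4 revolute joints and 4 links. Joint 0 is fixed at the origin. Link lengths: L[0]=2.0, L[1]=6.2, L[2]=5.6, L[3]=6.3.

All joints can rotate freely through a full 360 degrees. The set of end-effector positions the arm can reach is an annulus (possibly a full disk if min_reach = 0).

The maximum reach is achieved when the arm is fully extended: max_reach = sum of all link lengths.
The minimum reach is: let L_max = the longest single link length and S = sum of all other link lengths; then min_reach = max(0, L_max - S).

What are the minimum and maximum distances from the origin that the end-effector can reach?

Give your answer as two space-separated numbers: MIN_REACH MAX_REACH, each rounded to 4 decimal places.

Answer: 0.0000 20.1000

Derivation:
Link lengths: [2.0, 6.2, 5.6, 6.3]
max_reach = 2 + 6.2 + 5.6 + 6.3 = 20.1
L_max = max([2.0, 6.2, 5.6, 6.3]) = 6.3
S (sum of others) = 20.1 - 6.3 = 13.8
min_reach = max(0, 6.3 - 13.8) = max(0, -7.5) = 0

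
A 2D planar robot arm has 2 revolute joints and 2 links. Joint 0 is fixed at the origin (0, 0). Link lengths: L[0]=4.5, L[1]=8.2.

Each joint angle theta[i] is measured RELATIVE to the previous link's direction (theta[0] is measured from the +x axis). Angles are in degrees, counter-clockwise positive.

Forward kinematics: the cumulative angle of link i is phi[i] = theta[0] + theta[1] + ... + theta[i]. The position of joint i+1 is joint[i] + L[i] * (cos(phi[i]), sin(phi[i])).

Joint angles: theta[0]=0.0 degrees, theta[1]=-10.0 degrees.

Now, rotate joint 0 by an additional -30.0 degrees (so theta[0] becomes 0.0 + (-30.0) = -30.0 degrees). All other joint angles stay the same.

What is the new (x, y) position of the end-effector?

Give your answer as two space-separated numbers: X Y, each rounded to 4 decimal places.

joint[0] = (0.0000, 0.0000)  (base)
link 0: phi[0] = -30 = -30 deg
  cos(-30 deg) = 0.8660, sin(-30 deg) = -0.5000
  joint[1] = (0.0000, 0.0000) + 4.5 * (0.8660, -0.5000) = (0.0000 + 3.8971, 0.0000 + -2.2500) = (3.8971, -2.2500)
link 1: phi[1] = -30 + -10 = -40 deg
  cos(-40 deg) = 0.7660, sin(-40 deg) = -0.6428
  joint[2] = (3.8971, -2.2500) + 8.2 * (0.7660, -0.6428) = (3.8971 + 6.2816, -2.2500 + -5.2709) = (10.1787, -7.5209)
End effector: (10.1787, -7.5209)

Answer: 10.1787 -7.5209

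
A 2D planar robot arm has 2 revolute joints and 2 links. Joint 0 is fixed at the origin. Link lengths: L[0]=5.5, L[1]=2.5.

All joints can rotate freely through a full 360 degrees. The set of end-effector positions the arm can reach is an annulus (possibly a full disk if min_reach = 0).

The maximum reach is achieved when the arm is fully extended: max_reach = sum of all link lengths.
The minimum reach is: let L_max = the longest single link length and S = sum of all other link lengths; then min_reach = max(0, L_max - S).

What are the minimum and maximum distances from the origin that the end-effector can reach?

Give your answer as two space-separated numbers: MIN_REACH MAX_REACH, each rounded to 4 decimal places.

Answer: 3.0000 8.0000

Derivation:
Link lengths: [5.5, 2.5]
max_reach = 5.5 + 2.5 = 8
L_max = max([5.5, 2.5]) = 5.5
S (sum of others) = 8 - 5.5 = 2.5
min_reach = max(0, 5.5 - 2.5) = max(0, 3) = 3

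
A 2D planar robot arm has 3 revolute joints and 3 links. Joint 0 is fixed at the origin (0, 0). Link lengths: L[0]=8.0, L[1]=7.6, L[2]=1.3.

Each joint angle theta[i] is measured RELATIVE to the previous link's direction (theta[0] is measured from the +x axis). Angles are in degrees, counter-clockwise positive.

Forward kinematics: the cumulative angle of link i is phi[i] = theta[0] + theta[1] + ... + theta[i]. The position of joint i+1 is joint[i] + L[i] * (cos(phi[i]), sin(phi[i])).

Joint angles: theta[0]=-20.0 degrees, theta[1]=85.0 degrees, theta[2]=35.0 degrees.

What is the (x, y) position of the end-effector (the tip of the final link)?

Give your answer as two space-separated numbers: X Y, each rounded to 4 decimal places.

joint[0] = (0.0000, 0.0000)  (base)
link 0: phi[0] = -20 = -20 deg
  cos(-20 deg) = 0.9397, sin(-20 deg) = -0.3420
  joint[1] = (0.0000, 0.0000) + 8 * (0.9397, -0.3420) = (0.0000 + 7.5175, 0.0000 + -2.7362) = (7.5175, -2.7362)
link 1: phi[1] = -20 + 85 = 65 deg
  cos(65 deg) = 0.4226, sin(65 deg) = 0.9063
  joint[2] = (7.5175, -2.7362) + 7.6 * (0.4226, 0.9063) = (7.5175 + 3.2119, -2.7362 + 6.8879) = (10.7294, 4.1518)
link 2: phi[2] = -20 + 85 + 35 = 100 deg
  cos(100 deg) = -0.1736, sin(100 deg) = 0.9848
  joint[3] = (10.7294, 4.1518) + 1.3 * (-0.1736, 0.9848) = (10.7294 + -0.2257, 4.1518 + 1.2803) = (10.5037, 5.4320)
End effector: (10.5037, 5.4320)

Answer: 10.5037 5.4320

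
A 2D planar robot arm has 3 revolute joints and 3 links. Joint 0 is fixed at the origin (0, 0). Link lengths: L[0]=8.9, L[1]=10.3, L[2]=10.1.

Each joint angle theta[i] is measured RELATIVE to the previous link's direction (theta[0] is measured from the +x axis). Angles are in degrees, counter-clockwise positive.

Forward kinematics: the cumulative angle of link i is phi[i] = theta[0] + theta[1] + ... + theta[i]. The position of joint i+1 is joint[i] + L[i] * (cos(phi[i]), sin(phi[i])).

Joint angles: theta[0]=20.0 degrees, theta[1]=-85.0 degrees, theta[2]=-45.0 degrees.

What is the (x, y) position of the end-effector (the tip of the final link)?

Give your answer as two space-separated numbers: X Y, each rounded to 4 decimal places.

Answer: 9.2618 -15.7819

Derivation:
joint[0] = (0.0000, 0.0000)  (base)
link 0: phi[0] = 20 = 20 deg
  cos(20 deg) = 0.9397, sin(20 deg) = 0.3420
  joint[1] = (0.0000, 0.0000) + 8.9 * (0.9397, 0.3420) = (0.0000 + 8.3633, 0.0000 + 3.0440) = (8.3633, 3.0440)
link 1: phi[1] = 20 + -85 = -65 deg
  cos(-65 deg) = 0.4226, sin(-65 deg) = -0.9063
  joint[2] = (8.3633, 3.0440) + 10.3 * (0.4226, -0.9063) = (8.3633 + 4.3530, 3.0440 + -9.3350) = (12.7162, -6.2910)
link 2: phi[2] = 20 + -85 + -45 = -110 deg
  cos(-110 deg) = -0.3420, sin(-110 deg) = -0.9397
  joint[3] = (12.7162, -6.2910) + 10.1 * (-0.3420, -0.9397) = (12.7162 + -3.4544, -6.2910 + -9.4909) = (9.2618, -15.7819)
End effector: (9.2618, -15.7819)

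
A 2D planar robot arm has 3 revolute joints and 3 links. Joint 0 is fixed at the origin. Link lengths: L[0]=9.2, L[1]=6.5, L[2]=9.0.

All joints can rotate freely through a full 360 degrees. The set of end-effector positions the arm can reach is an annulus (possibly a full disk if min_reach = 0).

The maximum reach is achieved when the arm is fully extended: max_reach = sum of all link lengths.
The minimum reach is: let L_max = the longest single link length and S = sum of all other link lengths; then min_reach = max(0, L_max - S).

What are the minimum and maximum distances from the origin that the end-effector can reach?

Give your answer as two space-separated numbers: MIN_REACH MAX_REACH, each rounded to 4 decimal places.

Answer: 0.0000 24.7000

Derivation:
Link lengths: [9.2, 6.5, 9.0]
max_reach = 9.2 + 6.5 + 9 = 24.7
L_max = max([9.2, 6.5, 9.0]) = 9.2
S (sum of others) = 24.7 - 9.2 = 15.5
min_reach = max(0, 9.2 - 15.5) = max(0, -6.3) = 0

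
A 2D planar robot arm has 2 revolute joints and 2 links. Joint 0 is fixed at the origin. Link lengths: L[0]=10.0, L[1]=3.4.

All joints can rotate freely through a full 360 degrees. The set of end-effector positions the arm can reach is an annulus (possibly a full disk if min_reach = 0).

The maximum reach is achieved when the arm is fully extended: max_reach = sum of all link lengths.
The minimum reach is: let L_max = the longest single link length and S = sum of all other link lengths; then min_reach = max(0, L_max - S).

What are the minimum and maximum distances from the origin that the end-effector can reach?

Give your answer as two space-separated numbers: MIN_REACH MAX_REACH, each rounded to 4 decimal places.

Link lengths: [10.0, 3.4]
max_reach = 10 + 3.4 = 13.4
L_max = max([10.0, 3.4]) = 10
S (sum of others) = 13.4 - 10 = 3.4
min_reach = max(0, 10 - 3.4) = max(0, 6.6) = 6.6

Answer: 6.6000 13.4000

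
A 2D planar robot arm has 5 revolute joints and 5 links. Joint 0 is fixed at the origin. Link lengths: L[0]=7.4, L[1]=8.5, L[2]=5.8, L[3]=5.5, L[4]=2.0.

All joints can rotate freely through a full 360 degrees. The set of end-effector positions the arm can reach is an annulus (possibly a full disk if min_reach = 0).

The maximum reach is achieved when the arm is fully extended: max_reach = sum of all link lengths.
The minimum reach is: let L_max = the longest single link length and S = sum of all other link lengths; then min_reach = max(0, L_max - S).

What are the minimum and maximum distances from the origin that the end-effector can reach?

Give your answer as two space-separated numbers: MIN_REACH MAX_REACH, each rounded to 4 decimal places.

Answer: 0.0000 29.2000

Derivation:
Link lengths: [7.4, 8.5, 5.8, 5.5, 2.0]
max_reach = 7.4 + 8.5 + 5.8 + 5.5 + 2 = 29.2
L_max = max([7.4, 8.5, 5.8, 5.5, 2.0]) = 8.5
S (sum of others) = 29.2 - 8.5 = 20.7
min_reach = max(0, 8.5 - 20.7) = max(0, -12.2) = 0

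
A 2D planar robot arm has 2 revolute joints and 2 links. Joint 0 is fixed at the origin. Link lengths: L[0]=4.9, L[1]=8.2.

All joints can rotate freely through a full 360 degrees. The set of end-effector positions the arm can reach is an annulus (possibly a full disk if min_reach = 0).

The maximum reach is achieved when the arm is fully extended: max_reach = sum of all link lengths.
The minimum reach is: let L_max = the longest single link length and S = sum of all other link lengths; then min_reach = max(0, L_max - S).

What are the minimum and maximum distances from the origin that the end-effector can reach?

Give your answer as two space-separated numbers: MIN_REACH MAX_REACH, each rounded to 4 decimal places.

Answer: 3.3000 13.1000

Derivation:
Link lengths: [4.9, 8.2]
max_reach = 4.9 + 8.2 = 13.1
L_max = max([4.9, 8.2]) = 8.2
S (sum of others) = 13.1 - 8.2 = 4.9
min_reach = max(0, 8.2 - 4.9) = max(0, 3.3) = 3.3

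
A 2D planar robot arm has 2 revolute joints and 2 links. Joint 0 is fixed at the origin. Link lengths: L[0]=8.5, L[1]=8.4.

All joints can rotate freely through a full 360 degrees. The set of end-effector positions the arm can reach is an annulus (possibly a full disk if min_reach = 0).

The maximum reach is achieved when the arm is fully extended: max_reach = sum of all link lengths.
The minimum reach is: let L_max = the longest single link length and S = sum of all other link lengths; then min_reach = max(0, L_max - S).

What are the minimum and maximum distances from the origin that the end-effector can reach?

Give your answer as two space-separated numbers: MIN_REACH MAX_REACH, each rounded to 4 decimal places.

Answer: 0.1000 16.9000

Derivation:
Link lengths: [8.5, 8.4]
max_reach = 8.5 + 8.4 = 16.9
L_max = max([8.5, 8.4]) = 8.5
S (sum of others) = 16.9 - 8.5 = 8.4
min_reach = max(0, 8.5 - 8.4) = max(0, 0.1) = 0.1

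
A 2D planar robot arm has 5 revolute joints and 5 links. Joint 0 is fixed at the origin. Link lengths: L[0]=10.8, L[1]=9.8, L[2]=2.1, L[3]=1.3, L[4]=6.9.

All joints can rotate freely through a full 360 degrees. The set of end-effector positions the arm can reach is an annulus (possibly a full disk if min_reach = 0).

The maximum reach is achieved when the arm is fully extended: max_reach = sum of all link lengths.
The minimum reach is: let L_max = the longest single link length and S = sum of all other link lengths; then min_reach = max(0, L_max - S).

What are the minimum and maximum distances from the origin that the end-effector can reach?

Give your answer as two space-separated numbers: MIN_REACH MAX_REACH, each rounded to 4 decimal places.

Link lengths: [10.8, 9.8, 2.1, 1.3, 6.9]
max_reach = 10.8 + 9.8 + 2.1 + 1.3 + 6.9 = 30.9
L_max = max([10.8, 9.8, 2.1, 1.3, 6.9]) = 10.8
S (sum of others) = 30.9 - 10.8 = 20.1
min_reach = max(0, 10.8 - 20.1) = max(0, -9.3) = 0

Answer: 0.0000 30.9000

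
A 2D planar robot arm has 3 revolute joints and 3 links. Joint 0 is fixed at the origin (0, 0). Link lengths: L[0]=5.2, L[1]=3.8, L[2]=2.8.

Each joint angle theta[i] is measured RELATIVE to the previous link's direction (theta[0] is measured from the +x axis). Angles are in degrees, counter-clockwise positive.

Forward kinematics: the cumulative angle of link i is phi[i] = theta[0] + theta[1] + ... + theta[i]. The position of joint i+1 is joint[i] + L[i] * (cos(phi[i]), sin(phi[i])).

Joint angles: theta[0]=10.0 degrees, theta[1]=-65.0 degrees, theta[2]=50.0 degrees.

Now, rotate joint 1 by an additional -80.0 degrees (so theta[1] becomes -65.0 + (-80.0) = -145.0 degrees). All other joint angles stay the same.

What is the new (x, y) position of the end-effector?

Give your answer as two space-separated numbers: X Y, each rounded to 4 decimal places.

Answer: 2.6780 -4.5734

Derivation:
joint[0] = (0.0000, 0.0000)  (base)
link 0: phi[0] = 10 = 10 deg
  cos(10 deg) = 0.9848, sin(10 deg) = 0.1736
  joint[1] = (0.0000, 0.0000) + 5.2 * (0.9848, 0.1736) = (0.0000 + 5.1210, 0.0000 + 0.9030) = (5.1210, 0.9030)
link 1: phi[1] = 10 + -145 = -135 deg
  cos(-135 deg) = -0.7071, sin(-135 deg) = -0.7071
  joint[2] = (5.1210, 0.9030) + 3.8 * (-0.7071, -0.7071) = (5.1210 + -2.6870, 0.9030 + -2.6870) = (2.4340, -1.7840)
link 2: phi[2] = 10 + -145 + 50 = -85 deg
  cos(-85 deg) = 0.0872, sin(-85 deg) = -0.9962
  joint[3] = (2.4340, -1.7840) + 2.8 * (0.0872, -0.9962) = (2.4340 + 0.2440, -1.7840 + -2.7893) = (2.6780, -4.5734)
End effector: (2.6780, -4.5734)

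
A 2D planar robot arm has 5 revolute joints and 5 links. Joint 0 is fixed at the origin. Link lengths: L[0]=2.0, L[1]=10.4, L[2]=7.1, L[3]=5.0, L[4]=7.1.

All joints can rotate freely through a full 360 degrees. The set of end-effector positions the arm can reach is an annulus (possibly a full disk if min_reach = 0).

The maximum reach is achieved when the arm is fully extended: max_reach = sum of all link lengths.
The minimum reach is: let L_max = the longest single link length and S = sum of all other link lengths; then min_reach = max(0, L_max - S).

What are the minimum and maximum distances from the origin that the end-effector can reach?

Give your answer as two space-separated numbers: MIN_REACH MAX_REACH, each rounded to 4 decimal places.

Link lengths: [2.0, 10.4, 7.1, 5.0, 7.1]
max_reach = 2 + 10.4 + 7.1 + 5 + 7.1 = 31.6
L_max = max([2.0, 10.4, 7.1, 5.0, 7.1]) = 10.4
S (sum of others) = 31.6 - 10.4 = 21.2
min_reach = max(0, 10.4 - 21.2) = max(0, -10.8) = 0

Answer: 0.0000 31.6000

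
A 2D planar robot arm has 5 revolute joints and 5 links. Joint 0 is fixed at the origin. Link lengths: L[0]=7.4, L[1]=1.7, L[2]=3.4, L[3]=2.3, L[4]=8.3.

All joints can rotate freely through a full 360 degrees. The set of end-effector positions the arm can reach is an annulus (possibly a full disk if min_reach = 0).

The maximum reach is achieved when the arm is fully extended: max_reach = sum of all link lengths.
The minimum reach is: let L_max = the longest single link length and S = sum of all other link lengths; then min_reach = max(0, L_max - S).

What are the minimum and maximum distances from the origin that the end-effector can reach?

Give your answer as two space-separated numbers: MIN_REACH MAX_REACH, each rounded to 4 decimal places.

Link lengths: [7.4, 1.7, 3.4, 2.3, 8.3]
max_reach = 7.4 + 1.7 + 3.4 + 2.3 + 8.3 = 23.1
L_max = max([7.4, 1.7, 3.4, 2.3, 8.3]) = 8.3
S (sum of others) = 23.1 - 8.3 = 14.8
min_reach = max(0, 8.3 - 14.8) = max(0, -6.5) = 0

Answer: 0.0000 23.1000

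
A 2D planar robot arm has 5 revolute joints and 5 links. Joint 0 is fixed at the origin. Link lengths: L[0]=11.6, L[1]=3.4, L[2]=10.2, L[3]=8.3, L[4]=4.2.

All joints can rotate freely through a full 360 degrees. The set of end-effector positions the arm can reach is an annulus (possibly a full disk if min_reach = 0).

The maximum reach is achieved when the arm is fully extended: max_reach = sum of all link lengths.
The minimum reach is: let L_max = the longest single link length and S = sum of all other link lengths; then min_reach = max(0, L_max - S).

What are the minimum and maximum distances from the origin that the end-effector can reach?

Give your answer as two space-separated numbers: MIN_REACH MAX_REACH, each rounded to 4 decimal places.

Answer: 0.0000 37.7000

Derivation:
Link lengths: [11.6, 3.4, 10.2, 8.3, 4.2]
max_reach = 11.6 + 3.4 + 10.2 + 8.3 + 4.2 = 37.7
L_max = max([11.6, 3.4, 10.2, 8.3, 4.2]) = 11.6
S (sum of others) = 37.7 - 11.6 = 26.1
min_reach = max(0, 11.6 - 26.1) = max(0, -14.5) = 0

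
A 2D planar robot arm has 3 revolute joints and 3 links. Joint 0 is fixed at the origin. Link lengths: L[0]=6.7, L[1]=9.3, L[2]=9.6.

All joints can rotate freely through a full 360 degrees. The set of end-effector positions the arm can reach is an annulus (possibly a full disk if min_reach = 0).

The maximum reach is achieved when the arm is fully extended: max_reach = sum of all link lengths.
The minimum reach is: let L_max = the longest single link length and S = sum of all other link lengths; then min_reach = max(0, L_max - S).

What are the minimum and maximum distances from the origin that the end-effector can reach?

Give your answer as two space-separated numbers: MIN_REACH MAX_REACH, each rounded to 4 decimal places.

Link lengths: [6.7, 9.3, 9.6]
max_reach = 6.7 + 9.3 + 9.6 = 25.6
L_max = max([6.7, 9.3, 9.6]) = 9.6
S (sum of others) = 25.6 - 9.6 = 16
min_reach = max(0, 9.6 - 16) = max(0, -6.4) = 0

Answer: 0.0000 25.6000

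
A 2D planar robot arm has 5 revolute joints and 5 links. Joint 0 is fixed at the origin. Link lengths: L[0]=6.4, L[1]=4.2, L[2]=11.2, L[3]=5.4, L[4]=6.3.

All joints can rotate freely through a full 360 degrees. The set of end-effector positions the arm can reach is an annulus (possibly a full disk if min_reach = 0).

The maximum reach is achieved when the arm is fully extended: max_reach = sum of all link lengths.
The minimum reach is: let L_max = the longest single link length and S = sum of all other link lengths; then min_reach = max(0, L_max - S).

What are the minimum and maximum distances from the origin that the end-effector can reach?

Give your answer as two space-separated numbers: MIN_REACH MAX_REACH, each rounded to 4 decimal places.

Link lengths: [6.4, 4.2, 11.2, 5.4, 6.3]
max_reach = 6.4 + 4.2 + 11.2 + 5.4 + 6.3 = 33.5
L_max = max([6.4, 4.2, 11.2, 5.4, 6.3]) = 11.2
S (sum of others) = 33.5 - 11.2 = 22.3
min_reach = max(0, 11.2 - 22.3) = max(0, -11.1) = 0

Answer: 0.0000 33.5000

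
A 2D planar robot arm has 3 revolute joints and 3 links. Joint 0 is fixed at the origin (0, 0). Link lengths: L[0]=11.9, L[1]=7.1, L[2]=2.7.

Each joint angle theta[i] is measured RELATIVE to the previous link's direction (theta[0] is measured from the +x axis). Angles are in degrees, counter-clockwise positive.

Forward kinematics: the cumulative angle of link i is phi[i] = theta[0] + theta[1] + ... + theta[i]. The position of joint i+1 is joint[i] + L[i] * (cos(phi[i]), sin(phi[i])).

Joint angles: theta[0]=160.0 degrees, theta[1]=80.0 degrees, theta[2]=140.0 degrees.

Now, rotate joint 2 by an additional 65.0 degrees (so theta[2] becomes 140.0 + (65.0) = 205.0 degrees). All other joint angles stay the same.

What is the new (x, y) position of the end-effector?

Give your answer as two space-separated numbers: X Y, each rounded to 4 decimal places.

Answer: -14.4970 0.6110

Derivation:
joint[0] = (0.0000, 0.0000)  (base)
link 0: phi[0] = 160 = 160 deg
  cos(160 deg) = -0.9397, sin(160 deg) = 0.3420
  joint[1] = (0.0000, 0.0000) + 11.9 * (-0.9397, 0.3420) = (0.0000 + -11.1823, 0.0000 + 4.0700) = (-11.1823, 4.0700)
link 1: phi[1] = 160 + 80 = 240 deg
  cos(240 deg) = -0.5000, sin(240 deg) = -0.8660
  joint[2] = (-11.1823, 4.0700) + 7.1 * (-0.5000, -0.8660) = (-11.1823 + -3.5500, 4.0700 + -6.1488) = (-14.7323, -2.0787)
link 2: phi[2] = 160 + 80 + 205 = 445 deg
  cos(445 deg) = 0.0872, sin(445 deg) = 0.9962
  joint[3] = (-14.7323, -2.0787) + 2.7 * (0.0872, 0.9962) = (-14.7323 + 0.2353, -2.0787 + 2.6897) = (-14.4970, 0.6110)
End effector: (-14.4970, 0.6110)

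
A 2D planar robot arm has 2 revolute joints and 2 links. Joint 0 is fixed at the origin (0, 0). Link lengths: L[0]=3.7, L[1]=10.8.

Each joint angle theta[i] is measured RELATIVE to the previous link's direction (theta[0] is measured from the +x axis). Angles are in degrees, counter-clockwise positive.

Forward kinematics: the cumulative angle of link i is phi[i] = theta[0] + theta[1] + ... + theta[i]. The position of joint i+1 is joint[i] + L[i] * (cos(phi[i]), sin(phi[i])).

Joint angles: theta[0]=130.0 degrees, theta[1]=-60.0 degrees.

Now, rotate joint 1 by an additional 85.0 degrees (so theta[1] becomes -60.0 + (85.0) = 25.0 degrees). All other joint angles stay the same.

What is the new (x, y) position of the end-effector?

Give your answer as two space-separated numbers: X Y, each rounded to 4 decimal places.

Answer: -12.1664 7.3986

Derivation:
joint[0] = (0.0000, 0.0000)  (base)
link 0: phi[0] = 130 = 130 deg
  cos(130 deg) = -0.6428, sin(130 deg) = 0.7660
  joint[1] = (0.0000, 0.0000) + 3.7 * (-0.6428, 0.7660) = (0.0000 + -2.3783, 0.0000 + 2.8344) = (-2.3783, 2.8344)
link 1: phi[1] = 130 + 25 = 155 deg
  cos(155 deg) = -0.9063, sin(155 deg) = 0.4226
  joint[2] = (-2.3783, 2.8344) + 10.8 * (-0.9063, 0.4226) = (-2.3783 + -9.7881, 2.8344 + 4.5643) = (-12.1664, 7.3986)
End effector: (-12.1664, 7.3986)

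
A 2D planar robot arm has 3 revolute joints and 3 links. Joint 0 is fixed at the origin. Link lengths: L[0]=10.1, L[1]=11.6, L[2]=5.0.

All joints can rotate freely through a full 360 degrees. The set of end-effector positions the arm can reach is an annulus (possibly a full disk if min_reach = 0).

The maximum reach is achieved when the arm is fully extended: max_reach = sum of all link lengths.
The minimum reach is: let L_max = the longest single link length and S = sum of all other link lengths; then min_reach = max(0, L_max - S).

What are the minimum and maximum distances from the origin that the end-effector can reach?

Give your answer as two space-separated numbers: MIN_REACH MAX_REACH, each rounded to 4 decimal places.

Link lengths: [10.1, 11.6, 5.0]
max_reach = 10.1 + 11.6 + 5 = 26.7
L_max = max([10.1, 11.6, 5.0]) = 11.6
S (sum of others) = 26.7 - 11.6 = 15.1
min_reach = max(0, 11.6 - 15.1) = max(0, -3.5) = 0

Answer: 0.0000 26.7000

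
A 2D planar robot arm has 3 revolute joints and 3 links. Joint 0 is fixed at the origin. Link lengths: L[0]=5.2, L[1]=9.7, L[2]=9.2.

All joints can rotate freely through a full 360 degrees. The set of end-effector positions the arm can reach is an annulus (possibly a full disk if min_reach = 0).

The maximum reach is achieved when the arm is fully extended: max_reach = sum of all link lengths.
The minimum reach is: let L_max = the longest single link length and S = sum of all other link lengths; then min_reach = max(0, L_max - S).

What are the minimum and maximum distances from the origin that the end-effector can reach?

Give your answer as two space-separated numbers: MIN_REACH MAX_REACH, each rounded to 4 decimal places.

Answer: 0.0000 24.1000

Derivation:
Link lengths: [5.2, 9.7, 9.2]
max_reach = 5.2 + 9.7 + 9.2 = 24.1
L_max = max([5.2, 9.7, 9.2]) = 9.7
S (sum of others) = 24.1 - 9.7 = 14.4
min_reach = max(0, 9.7 - 14.4) = max(0, -4.7) = 0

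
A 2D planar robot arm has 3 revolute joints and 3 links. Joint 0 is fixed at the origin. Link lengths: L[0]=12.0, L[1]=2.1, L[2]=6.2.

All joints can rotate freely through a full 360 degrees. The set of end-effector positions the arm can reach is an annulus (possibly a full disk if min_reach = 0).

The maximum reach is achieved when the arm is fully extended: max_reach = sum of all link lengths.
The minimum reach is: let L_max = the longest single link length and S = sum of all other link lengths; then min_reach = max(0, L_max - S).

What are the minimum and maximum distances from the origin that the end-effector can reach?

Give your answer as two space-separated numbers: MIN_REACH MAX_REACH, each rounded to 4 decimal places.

Answer: 3.7000 20.3000

Derivation:
Link lengths: [12.0, 2.1, 6.2]
max_reach = 12 + 2.1 + 6.2 = 20.3
L_max = max([12.0, 2.1, 6.2]) = 12
S (sum of others) = 20.3 - 12 = 8.3
min_reach = max(0, 12 - 8.3) = max(0, 3.7) = 3.7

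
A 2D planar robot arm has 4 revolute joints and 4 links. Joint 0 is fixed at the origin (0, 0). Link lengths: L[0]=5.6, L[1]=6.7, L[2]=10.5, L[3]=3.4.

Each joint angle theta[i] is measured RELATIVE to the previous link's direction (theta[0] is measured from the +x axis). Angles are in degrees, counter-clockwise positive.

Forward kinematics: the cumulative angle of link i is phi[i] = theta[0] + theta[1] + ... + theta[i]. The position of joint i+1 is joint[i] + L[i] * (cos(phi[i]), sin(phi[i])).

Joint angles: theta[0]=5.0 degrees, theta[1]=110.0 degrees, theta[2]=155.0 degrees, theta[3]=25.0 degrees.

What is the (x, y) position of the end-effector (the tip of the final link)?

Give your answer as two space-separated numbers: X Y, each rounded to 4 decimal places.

joint[0] = (0.0000, 0.0000)  (base)
link 0: phi[0] = 5 = 5 deg
  cos(5 deg) = 0.9962, sin(5 deg) = 0.0872
  joint[1] = (0.0000, 0.0000) + 5.6 * (0.9962, 0.0872) = (0.0000 + 5.5787, 0.0000 + 0.4881) = (5.5787, 0.4881)
link 1: phi[1] = 5 + 110 = 115 deg
  cos(115 deg) = -0.4226, sin(115 deg) = 0.9063
  joint[2] = (5.5787, 0.4881) + 6.7 * (-0.4226, 0.9063) = (5.5787 + -2.8315, 0.4881 + 6.0723) = (2.7471, 6.5603)
link 2: phi[2] = 5 + 110 + 155 = 270 deg
  cos(270 deg) = -0.0000, sin(270 deg) = -1.0000
  joint[3] = (2.7471, 6.5603) + 10.5 * (-0.0000, -1.0000) = (2.7471 + -0.0000, 6.5603 + -10.5000) = (2.7471, -3.9397)
link 3: phi[3] = 5 + 110 + 155 + 25 = 295 deg
  cos(295 deg) = 0.4226, sin(295 deg) = -0.9063
  joint[4] = (2.7471, -3.9397) + 3.4 * (0.4226, -0.9063) = (2.7471 + 1.4369, -3.9397 + -3.0814) = (4.1841, -7.0211)
End effector: (4.1841, -7.0211)

Answer: 4.1841 -7.0211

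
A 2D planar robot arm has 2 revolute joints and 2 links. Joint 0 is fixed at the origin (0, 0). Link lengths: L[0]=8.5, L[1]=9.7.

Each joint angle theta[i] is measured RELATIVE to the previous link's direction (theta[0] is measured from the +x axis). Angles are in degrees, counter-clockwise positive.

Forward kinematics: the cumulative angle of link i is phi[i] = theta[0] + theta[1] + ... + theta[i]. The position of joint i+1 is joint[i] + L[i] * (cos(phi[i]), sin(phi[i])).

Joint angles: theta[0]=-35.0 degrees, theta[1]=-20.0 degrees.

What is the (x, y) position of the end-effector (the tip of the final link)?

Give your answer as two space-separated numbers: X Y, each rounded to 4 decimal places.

joint[0] = (0.0000, 0.0000)  (base)
link 0: phi[0] = -35 = -35 deg
  cos(-35 deg) = 0.8192, sin(-35 deg) = -0.5736
  joint[1] = (0.0000, 0.0000) + 8.5 * (0.8192, -0.5736) = (0.0000 + 6.9628, 0.0000 + -4.8754) = (6.9628, -4.8754)
link 1: phi[1] = -35 + -20 = -55 deg
  cos(-55 deg) = 0.5736, sin(-55 deg) = -0.8192
  joint[2] = (6.9628, -4.8754) + 9.7 * (0.5736, -0.8192) = (6.9628 + 5.5637, -4.8754 + -7.9458) = (12.5265, -12.8212)
End effector: (12.5265, -12.8212)

Answer: 12.5265 -12.8212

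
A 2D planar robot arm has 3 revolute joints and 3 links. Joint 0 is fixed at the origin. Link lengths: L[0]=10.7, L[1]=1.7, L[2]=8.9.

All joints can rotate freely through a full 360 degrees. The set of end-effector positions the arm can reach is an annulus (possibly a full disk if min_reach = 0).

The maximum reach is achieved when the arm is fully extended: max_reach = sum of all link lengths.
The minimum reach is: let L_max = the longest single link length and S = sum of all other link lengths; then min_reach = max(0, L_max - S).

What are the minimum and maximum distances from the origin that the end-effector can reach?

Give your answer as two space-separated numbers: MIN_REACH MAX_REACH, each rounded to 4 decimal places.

Answer: 0.1000 21.3000

Derivation:
Link lengths: [10.7, 1.7, 8.9]
max_reach = 10.7 + 1.7 + 8.9 = 21.3
L_max = max([10.7, 1.7, 8.9]) = 10.7
S (sum of others) = 21.3 - 10.7 = 10.6
min_reach = max(0, 10.7 - 10.6) = max(0, 0.1) = 0.1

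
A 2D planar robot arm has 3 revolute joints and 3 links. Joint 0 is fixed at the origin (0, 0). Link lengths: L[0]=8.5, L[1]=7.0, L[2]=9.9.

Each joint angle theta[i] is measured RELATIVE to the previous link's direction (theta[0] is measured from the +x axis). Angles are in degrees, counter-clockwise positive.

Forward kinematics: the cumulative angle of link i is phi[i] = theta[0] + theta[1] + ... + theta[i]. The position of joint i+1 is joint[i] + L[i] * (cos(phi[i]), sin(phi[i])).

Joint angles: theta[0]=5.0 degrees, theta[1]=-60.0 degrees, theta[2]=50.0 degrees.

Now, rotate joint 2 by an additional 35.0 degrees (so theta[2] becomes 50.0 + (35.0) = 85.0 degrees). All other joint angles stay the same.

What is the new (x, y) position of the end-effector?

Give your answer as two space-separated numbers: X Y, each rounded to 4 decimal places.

Answer: 21.0563 -0.0432

Derivation:
joint[0] = (0.0000, 0.0000)  (base)
link 0: phi[0] = 5 = 5 deg
  cos(5 deg) = 0.9962, sin(5 deg) = 0.0872
  joint[1] = (0.0000, 0.0000) + 8.5 * (0.9962, 0.0872) = (0.0000 + 8.4677, 0.0000 + 0.7408) = (8.4677, 0.7408)
link 1: phi[1] = 5 + -60 = -55 deg
  cos(-55 deg) = 0.5736, sin(-55 deg) = -0.8192
  joint[2] = (8.4677, 0.7408) + 7 * (0.5736, -0.8192) = (8.4677 + 4.0150, 0.7408 + -5.7341) = (12.4827, -4.9932)
link 2: phi[2] = 5 + -60 + 85 = 30 deg
  cos(30 deg) = 0.8660, sin(30 deg) = 0.5000
  joint[3] = (12.4827, -4.9932) + 9.9 * (0.8660, 0.5000) = (12.4827 + 8.5737, -4.9932 + 4.9500) = (21.0563, -0.0432)
End effector: (21.0563, -0.0432)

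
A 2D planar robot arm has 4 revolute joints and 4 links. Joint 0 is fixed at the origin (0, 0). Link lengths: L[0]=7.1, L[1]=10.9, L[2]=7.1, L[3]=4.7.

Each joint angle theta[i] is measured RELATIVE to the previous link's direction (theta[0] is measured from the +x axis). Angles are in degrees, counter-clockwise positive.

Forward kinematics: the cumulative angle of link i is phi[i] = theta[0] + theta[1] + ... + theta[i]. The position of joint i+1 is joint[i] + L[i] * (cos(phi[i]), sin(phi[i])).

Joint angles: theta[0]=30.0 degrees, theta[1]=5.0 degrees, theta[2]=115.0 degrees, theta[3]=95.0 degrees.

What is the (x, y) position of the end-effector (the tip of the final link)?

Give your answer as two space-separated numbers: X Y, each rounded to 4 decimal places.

Answer: 6.9425 9.0923

Derivation:
joint[0] = (0.0000, 0.0000)  (base)
link 0: phi[0] = 30 = 30 deg
  cos(30 deg) = 0.8660, sin(30 deg) = 0.5000
  joint[1] = (0.0000, 0.0000) + 7.1 * (0.8660, 0.5000) = (0.0000 + 6.1488, 0.0000 + 3.5500) = (6.1488, 3.5500)
link 1: phi[1] = 30 + 5 = 35 deg
  cos(35 deg) = 0.8192, sin(35 deg) = 0.5736
  joint[2] = (6.1488, 3.5500) + 10.9 * (0.8192, 0.5736) = (6.1488 + 8.9288, 3.5500 + 6.2520) = (15.0775, 9.8020)
link 2: phi[2] = 30 + 5 + 115 = 150 deg
  cos(150 deg) = -0.8660, sin(150 deg) = 0.5000
  joint[3] = (15.0775, 9.8020) + 7.1 * (-0.8660, 0.5000) = (15.0775 + -6.1488, 9.8020 + 3.5500) = (8.9288, 13.3520)
link 3: phi[3] = 30 + 5 + 115 + 95 = 245 deg
  cos(245 deg) = -0.4226, sin(245 deg) = -0.9063
  joint[4] = (8.9288, 13.3520) + 4.7 * (-0.4226, -0.9063) = (8.9288 + -1.9863, 13.3520 + -4.2596) = (6.9425, 9.0923)
End effector: (6.9425, 9.0923)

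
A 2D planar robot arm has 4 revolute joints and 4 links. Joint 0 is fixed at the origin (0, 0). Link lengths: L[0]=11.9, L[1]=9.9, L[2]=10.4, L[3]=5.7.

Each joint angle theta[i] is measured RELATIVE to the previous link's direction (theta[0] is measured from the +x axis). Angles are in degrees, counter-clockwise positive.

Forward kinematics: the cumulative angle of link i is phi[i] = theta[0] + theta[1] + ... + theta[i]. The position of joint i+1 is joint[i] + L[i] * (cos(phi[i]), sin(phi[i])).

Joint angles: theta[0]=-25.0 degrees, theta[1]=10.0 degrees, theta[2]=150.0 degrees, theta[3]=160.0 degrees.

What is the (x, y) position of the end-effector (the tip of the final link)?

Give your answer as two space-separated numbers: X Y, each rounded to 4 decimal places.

Answer: 15.4027 -5.4035

Derivation:
joint[0] = (0.0000, 0.0000)  (base)
link 0: phi[0] = -25 = -25 deg
  cos(-25 deg) = 0.9063, sin(-25 deg) = -0.4226
  joint[1] = (0.0000, 0.0000) + 11.9 * (0.9063, -0.4226) = (0.0000 + 10.7851, 0.0000 + -5.0292) = (10.7851, -5.0292)
link 1: phi[1] = -25 + 10 = -15 deg
  cos(-15 deg) = 0.9659, sin(-15 deg) = -0.2588
  joint[2] = (10.7851, -5.0292) + 9.9 * (0.9659, -0.2588) = (10.7851 + 9.5627, -5.0292 + -2.5623) = (20.3477, -7.5915)
link 2: phi[2] = -25 + 10 + 150 = 135 deg
  cos(135 deg) = -0.7071, sin(135 deg) = 0.7071
  joint[3] = (20.3477, -7.5915) + 10.4 * (-0.7071, 0.7071) = (20.3477 + -7.3539, -7.5915 + 7.3539) = (12.9938, -0.2376)
link 3: phi[3] = -25 + 10 + 150 + 160 = 295 deg
  cos(295 deg) = 0.4226, sin(295 deg) = -0.9063
  joint[4] = (12.9938, -0.2376) + 5.7 * (0.4226, -0.9063) = (12.9938 + 2.4089, -0.2376 + -5.1660) = (15.4027, -5.4035)
End effector: (15.4027, -5.4035)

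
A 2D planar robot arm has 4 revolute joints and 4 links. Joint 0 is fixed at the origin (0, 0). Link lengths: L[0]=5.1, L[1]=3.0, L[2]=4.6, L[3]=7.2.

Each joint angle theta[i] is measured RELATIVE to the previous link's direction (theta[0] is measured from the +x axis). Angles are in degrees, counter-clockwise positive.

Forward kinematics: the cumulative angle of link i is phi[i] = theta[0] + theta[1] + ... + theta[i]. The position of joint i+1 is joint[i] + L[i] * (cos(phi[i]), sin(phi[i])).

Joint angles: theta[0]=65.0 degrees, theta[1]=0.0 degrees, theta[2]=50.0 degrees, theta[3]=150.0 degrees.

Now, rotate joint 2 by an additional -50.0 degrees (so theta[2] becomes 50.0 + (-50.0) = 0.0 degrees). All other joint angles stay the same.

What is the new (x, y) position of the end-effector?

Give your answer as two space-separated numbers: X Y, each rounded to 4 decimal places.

joint[0] = (0.0000, 0.0000)  (base)
link 0: phi[0] = 65 = 65 deg
  cos(65 deg) = 0.4226, sin(65 deg) = 0.9063
  joint[1] = (0.0000, 0.0000) + 5.1 * (0.4226, 0.9063) = (0.0000 + 2.1554, 0.0000 + 4.6222) = (2.1554, 4.6222)
link 1: phi[1] = 65 + 0 = 65 deg
  cos(65 deg) = 0.4226, sin(65 deg) = 0.9063
  joint[2] = (2.1554, 4.6222) + 3 * (0.4226, 0.9063) = (2.1554 + 1.2679, 4.6222 + 2.7189) = (3.4232, 7.3411)
link 2: phi[2] = 65 + 0 + 0 = 65 deg
  cos(65 deg) = 0.4226, sin(65 deg) = 0.9063
  joint[3] = (3.4232, 7.3411) + 4.6 * (0.4226, 0.9063) = (3.4232 + 1.9440, 7.3411 + 4.1690) = (5.3673, 11.5101)
link 3: phi[3] = 65 + 0 + 0 + 150 = 215 deg
  cos(215 deg) = -0.8192, sin(215 deg) = -0.5736
  joint[4] = (5.3673, 11.5101) + 7.2 * (-0.8192, -0.5736) = (5.3673 + -5.8979, 11.5101 + -4.1298) = (-0.5306, 7.3804)
End effector: (-0.5306, 7.3804)

Answer: -0.5306 7.3804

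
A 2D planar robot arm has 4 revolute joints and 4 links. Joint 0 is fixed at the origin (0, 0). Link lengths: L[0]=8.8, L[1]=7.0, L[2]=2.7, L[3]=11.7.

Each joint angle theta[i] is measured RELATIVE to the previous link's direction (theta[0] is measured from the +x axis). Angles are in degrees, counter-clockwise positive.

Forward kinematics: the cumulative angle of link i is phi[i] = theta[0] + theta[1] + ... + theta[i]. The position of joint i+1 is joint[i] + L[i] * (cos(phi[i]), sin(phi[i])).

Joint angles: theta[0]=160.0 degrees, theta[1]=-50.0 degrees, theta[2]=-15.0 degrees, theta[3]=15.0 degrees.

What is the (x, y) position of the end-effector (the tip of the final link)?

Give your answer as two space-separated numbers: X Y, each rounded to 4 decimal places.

joint[0] = (0.0000, 0.0000)  (base)
link 0: phi[0] = 160 = 160 deg
  cos(160 deg) = -0.9397, sin(160 deg) = 0.3420
  joint[1] = (0.0000, 0.0000) + 8.8 * (-0.9397, 0.3420) = (0.0000 + -8.2693, 0.0000 + 3.0098) = (-8.2693, 3.0098)
link 1: phi[1] = 160 + -50 = 110 deg
  cos(110 deg) = -0.3420, sin(110 deg) = 0.9397
  joint[2] = (-8.2693, 3.0098) + 7 * (-0.3420, 0.9397) = (-8.2693 + -2.3941, 3.0098 + 6.5778) = (-10.6634, 9.5876)
link 2: phi[2] = 160 + -50 + -15 = 95 deg
  cos(95 deg) = -0.0872, sin(95 deg) = 0.9962
  joint[3] = (-10.6634, 9.5876) + 2.7 * (-0.0872, 0.9962) = (-10.6634 + -0.2353, 9.5876 + 2.6897) = (-10.8988, 12.2774)
link 3: phi[3] = 160 + -50 + -15 + 15 = 110 deg
  cos(110 deg) = -0.3420, sin(110 deg) = 0.9397
  joint[4] = (-10.8988, 12.2774) + 11.7 * (-0.3420, 0.9397) = (-10.8988 + -4.0016, 12.2774 + 10.9944) = (-14.9004, 23.2718)
End effector: (-14.9004, 23.2718)

Answer: -14.9004 23.2718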